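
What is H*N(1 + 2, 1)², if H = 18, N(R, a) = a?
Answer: 18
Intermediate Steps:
H*N(1 + 2, 1)² = 18*1² = 18*1 = 18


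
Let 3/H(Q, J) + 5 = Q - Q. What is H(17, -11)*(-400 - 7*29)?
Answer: 1809/5 ≈ 361.80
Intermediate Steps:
H(Q, J) = -3/5 (H(Q, J) = 3/(-5 + (Q - Q)) = 3/(-5 + 0) = 3/(-5) = 3*(-1/5) = -3/5)
H(17, -11)*(-400 - 7*29) = -3*(-400 - 7*29)/5 = -3*(-400 - 203)/5 = -3/5*(-603) = 1809/5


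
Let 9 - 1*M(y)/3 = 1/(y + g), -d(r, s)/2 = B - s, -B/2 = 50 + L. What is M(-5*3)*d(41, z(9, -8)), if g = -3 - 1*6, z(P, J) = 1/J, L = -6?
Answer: 152551/32 ≈ 4767.2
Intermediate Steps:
B = -88 (B = -2*(50 - 6) = -2*44 = -88)
d(r, s) = 176 + 2*s (d(r, s) = -2*(-88 - s) = 176 + 2*s)
g = -9 (g = -3 - 6 = -9)
M(y) = 27 - 3/(-9 + y) (M(y) = 27 - 3/(y - 9) = 27 - 3/(-9 + y))
M(-5*3)*d(41, z(9, -8)) = (3*(-82 + 9*(-5*3))/(-9 - 5*3))*(176 + 2/(-8)) = (3*(-82 + 9*(-15))/(-9 - 15))*(176 + 2*(-⅛)) = (3*(-82 - 135)/(-24))*(176 - ¼) = (3*(-1/24)*(-217))*(703/4) = (217/8)*(703/4) = 152551/32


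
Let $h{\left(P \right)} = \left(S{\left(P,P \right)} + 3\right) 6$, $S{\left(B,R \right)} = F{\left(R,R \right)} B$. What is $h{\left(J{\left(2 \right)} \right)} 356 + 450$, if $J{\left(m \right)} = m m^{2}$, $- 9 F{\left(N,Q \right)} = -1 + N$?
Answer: $- \frac{19298}{3} \approx -6432.7$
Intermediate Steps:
$F{\left(N,Q \right)} = \frac{1}{9} - \frac{N}{9}$ ($F{\left(N,Q \right)} = - \frac{-1 + N}{9} = \frac{1}{9} - \frac{N}{9}$)
$S{\left(B,R \right)} = B \left(\frac{1}{9} - \frac{R}{9}\right)$ ($S{\left(B,R \right)} = \left(\frac{1}{9} - \frac{R}{9}\right) B = B \left(\frac{1}{9} - \frac{R}{9}\right)$)
$J{\left(m \right)} = m^{3}$
$h{\left(P \right)} = 18 + \frac{2 P \left(1 - P\right)}{3}$ ($h{\left(P \right)} = \left(\frac{P \left(1 - P\right)}{9} + 3\right) 6 = \left(3 + \frac{P \left(1 - P\right)}{9}\right) 6 = 18 + \frac{2 P \left(1 - P\right)}{3}$)
$h{\left(J{\left(2 \right)} \right)} 356 + 450 = \left(18 - \frac{2 \cdot 2^{3} \left(-1 + 2^{3}\right)}{3}\right) 356 + 450 = \left(18 - \frac{16 \left(-1 + 8\right)}{3}\right) 356 + 450 = \left(18 - \frac{16}{3} \cdot 7\right) 356 + 450 = \left(18 - \frac{112}{3}\right) 356 + 450 = \left(- \frac{58}{3}\right) 356 + 450 = - \frac{20648}{3} + 450 = - \frac{19298}{3}$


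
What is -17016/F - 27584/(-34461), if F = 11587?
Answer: -266772568/399299607 ≈ -0.66810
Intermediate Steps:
-17016/F - 27584/(-34461) = -17016/11587 - 27584/(-34461) = -17016*1/11587 - 27584*(-1/34461) = -17016/11587 + 27584/34461 = -266772568/399299607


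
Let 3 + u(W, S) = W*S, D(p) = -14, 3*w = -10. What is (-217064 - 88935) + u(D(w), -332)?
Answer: -301354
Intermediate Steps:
w = -10/3 (w = (⅓)*(-10) = -10/3 ≈ -3.3333)
u(W, S) = -3 + S*W (u(W, S) = -3 + W*S = -3 + S*W)
(-217064 - 88935) + u(D(w), -332) = (-217064 - 88935) + (-3 - 332*(-14)) = -305999 + (-3 + 4648) = -305999 + 4645 = -301354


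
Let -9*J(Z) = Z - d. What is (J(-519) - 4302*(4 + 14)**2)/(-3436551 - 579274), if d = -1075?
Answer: 12545188/36142425 ≈ 0.34710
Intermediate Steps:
J(Z) = -1075/9 - Z/9 (J(Z) = -(Z - 1*(-1075))/9 = -(Z + 1075)/9 = -(1075 + Z)/9 = -1075/9 - Z/9)
(J(-519) - 4302*(4 + 14)**2)/(-3436551 - 579274) = ((-1075/9 - 1/9*(-519)) - 4302*(4 + 14)**2)/(-3436551 - 579274) = ((-1075/9 + 173/3) - 4302*18**2)/(-4015825) = (-556/9 - 4302*324)*(-1/4015825) = (-556/9 - 1393848)*(-1/4015825) = -12545188/9*(-1/4015825) = 12545188/36142425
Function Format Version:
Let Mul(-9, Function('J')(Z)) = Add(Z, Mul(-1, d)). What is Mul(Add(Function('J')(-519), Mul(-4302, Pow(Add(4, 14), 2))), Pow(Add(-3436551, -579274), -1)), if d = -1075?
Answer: Rational(12545188, 36142425) ≈ 0.34710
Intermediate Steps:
Function('J')(Z) = Add(Rational(-1075, 9), Mul(Rational(-1, 9), Z)) (Function('J')(Z) = Mul(Rational(-1, 9), Add(Z, Mul(-1, -1075))) = Mul(Rational(-1, 9), Add(Z, 1075)) = Mul(Rational(-1, 9), Add(1075, Z)) = Add(Rational(-1075, 9), Mul(Rational(-1, 9), Z)))
Mul(Add(Function('J')(-519), Mul(-4302, Pow(Add(4, 14), 2))), Pow(Add(-3436551, -579274), -1)) = Mul(Add(Add(Rational(-1075, 9), Mul(Rational(-1, 9), -519)), Mul(-4302, Pow(Add(4, 14), 2))), Pow(Add(-3436551, -579274), -1)) = Mul(Add(Add(Rational(-1075, 9), Rational(173, 3)), Mul(-4302, Pow(18, 2))), Pow(-4015825, -1)) = Mul(Add(Rational(-556, 9), Mul(-4302, 324)), Rational(-1, 4015825)) = Mul(Add(Rational(-556, 9), -1393848), Rational(-1, 4015825)) = Mul(Rational(-12545188, 9), Rational(-1, 4015825)) = Rational(12545188, 36142425)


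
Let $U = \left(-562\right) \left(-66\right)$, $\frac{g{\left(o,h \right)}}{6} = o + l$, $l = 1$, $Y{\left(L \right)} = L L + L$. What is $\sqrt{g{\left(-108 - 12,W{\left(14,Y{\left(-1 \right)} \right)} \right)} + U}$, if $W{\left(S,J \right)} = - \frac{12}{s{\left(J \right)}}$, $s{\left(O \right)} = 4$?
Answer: $3 \sqrt{4042} \approx 190.73$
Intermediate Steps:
$Y{\left(L \right)} = L + L^{2}$ ($Y{\left(L \right)} = L^{2} + L = L + L^{2}$)
$W{\left(S,J \right)} = -3$ ($W{\left(S,J \right)} = - \frac{12}{4} = \left(-12\right) \frac{1}{4} = -3$)
$g{\left(o,h \right)} = 6 + 6 o$ ($g{\left(o,h \right)} = 6 \left(o + 1\right) = 6 \left(1 + o\right) = 6 + 6 o$)
$U = 37092$
$\sqrt{g{\left(-108 - 12,W{\left(14,Y{\left(-1 \right)} \right)} \right)} + U} = \sqrt{\left(6 + 6 \left(-108 - 12\right)\right) + 37092} = \sqrt{\left(6 + 6 \left(-120\right)\right) + 37092} = \sqrt{\left(6 - 720\right) + 37092} = \sqrt{-714 + 37092} = \sqrt{36378} = 3 \sqrt{4042}$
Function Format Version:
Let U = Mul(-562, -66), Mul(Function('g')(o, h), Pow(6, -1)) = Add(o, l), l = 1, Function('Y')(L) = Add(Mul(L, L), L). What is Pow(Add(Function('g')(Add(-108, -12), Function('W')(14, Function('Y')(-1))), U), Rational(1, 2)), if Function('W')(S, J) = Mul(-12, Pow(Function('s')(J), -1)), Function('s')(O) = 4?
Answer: Mul(3, Pow(4042, Rational(1, 2))) ≈ 190.73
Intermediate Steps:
Function('Y')(L) = Add(L, Pow(L, 2)) (Function('Y')(L) = Add(Pow(L, 2), L) = Add(L, Pow(L, 2)))
Function('W')(S, J) = -3 (Function('W')(S, J) = Mul(-12, Pow(4, -1)) = Mul(-12, Rational(1, 4)) = -3)
Function('g')(o, h) = Add(6, Mul(6, o)) (Function('g')(o, h) = Mul(6, Add(o, 1)) = Mul(6, Add(1, o)) = Add(6, Mul(6, o)))
U = 37092
Pow(Add(Function('g')(Add(-108, -12), Function('W')(14, Function('Y')(-1))), U), Rational(1, 2)) = Pow(Add(Add(6, Mul(6, Add(-108, -12))), 37092), Rational(1, 2)) = Pow(Add(Add(6, Mul(6, -120)), 37092), Rational(1, 2)) = Pow(Add(Add(6, -720), 37092), Rational(1, 2)) = Pow(Add(-714, 37092), Rational(1, 2)) = Pow(36378, Rational(1, 2)) = Mul(3, Pow(4042, Rational(1, 2)))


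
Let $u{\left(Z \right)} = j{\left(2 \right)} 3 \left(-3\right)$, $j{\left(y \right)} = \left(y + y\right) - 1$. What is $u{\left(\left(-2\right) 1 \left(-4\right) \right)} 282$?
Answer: $-7614$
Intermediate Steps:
$j{\left(y \right)} = -1 + 2 y$ ($j{\left(y \right)} = 2 y - 1 = -1 + 2 y$)
$u{\left(Z \right)} = -27$ ($u{\left(Z \right)} = \left(-1 + 2 \cdot 2\right) 3 \left(-3\right) = \left(-1 + 4\right) 3 \left(-3\right) = 3 \cdot 3 \left(-3\right) = 9 \left(-3\right) = -27$)
$u{\left(\left(-2\right) 1 \left(-4\right) \right)} 282 = \left(-27\right) 282 = -7614$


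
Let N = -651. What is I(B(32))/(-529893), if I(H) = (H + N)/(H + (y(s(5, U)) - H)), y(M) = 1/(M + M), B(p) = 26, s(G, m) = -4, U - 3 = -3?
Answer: -5000/529893 ≈ -0.0094359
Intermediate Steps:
U = 0 (U = 3 - 3 = 0)
y(M) = 1/(2*M)
I(H) = 5208 - 8*H (I(H) = (H - 651)/(H + ((½)/(-4) - H)) = (-651 + H)/(H + ((½)*(-¼) - H)) = (-651 + H)/(H + (-⅛ - H)) = (-651 + H)/(-⅛) = (-651 + H)*(-8) = 5208 - 8*H)
I(B(32))/(-529893) = (5208 - 8*26)/(-529893) = (5208 - 208)*(-1/529893) = 5000*(-1/529893) = -5000/529893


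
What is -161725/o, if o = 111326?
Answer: -161725/111326 ≈ -1.4527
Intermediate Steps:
-161725/o = -161725/111326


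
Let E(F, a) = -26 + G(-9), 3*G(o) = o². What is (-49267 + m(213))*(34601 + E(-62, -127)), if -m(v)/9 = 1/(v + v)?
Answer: -121036360017/71 ≈ -1.7047e+9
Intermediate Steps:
G(o) = o²/3
E(F, a) = 1 (E(F, a) = -26 + (⅓)*(-9)² = -26 + (⅓)*81 = -26 + 27 = 1)
m(v) = -9/(2*v) (m(v) = -9/(v + v) = -9*1/(2*v) = -9/(2*v))
(-49267 + m(213))*(34601 + E(-62, -127)) = (-49267 - 9/2/213)*(34601 + 1) = (-49267 - 9/2*1/213)*34602 = (-49267 - 3/142)*34602 = -6995917/142*34602 = -121036360017/71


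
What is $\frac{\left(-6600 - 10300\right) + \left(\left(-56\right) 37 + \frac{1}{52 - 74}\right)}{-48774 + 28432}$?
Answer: $\frac{417385}{447524} \approx 0.93265$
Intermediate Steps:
$\frac{\left(-6600 - 10300\right) + \left(\left(-56\right) 37 + \frac{1}{52 - 74}\right)}{-48774 + 28432} = \frac{\left(-6600 - 10300\right) - \left(2072 - \frac{1}{52 - 74}\right)}{-20342} = \left(-16900 - \left(2072 - \frac{1}{-22}\right)\right) \left(- \frac{1}{20342}\right) = \left(-16900 - \frac{45585}{22}\right) \left(- \frac{1}{20342}\right) = \left(- \frac{417385}{22}\right) \left(- \frac{1}{20342}\right) = \frac{417385}{447524}$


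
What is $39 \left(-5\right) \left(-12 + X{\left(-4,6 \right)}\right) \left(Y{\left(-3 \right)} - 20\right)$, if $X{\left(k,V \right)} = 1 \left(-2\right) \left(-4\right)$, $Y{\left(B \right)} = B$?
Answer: $-17940$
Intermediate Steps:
$X{\left(k,V \right)} = 8$ ($X{\left(k,V \right)} = \left(-2\right) \left(-4\right) = 8$)
$39 \left(-5\right) \left(-12 + X{\left(-4,6 \right)}\right) \left(Y{\left(-3 \right)} - 20\right) = 39 \left(-5\right) \left(-12 + 8\right) \left(-3 - 20\right) = - 195 \left(\left(-4\right) \left(-23\right)\right) = \left(-195\right) 92 = -17940$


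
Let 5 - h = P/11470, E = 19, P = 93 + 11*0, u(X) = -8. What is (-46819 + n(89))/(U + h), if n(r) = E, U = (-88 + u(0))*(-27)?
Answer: -17316000/960887 ≈ -18.021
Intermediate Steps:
P = 93 (P = 93 + 0 = 93)
U = 2592 (U = (-88 - 8)*(-27) = -96*(-27) = 2592)
n(r) = 19
h = 1847/370 (h = 5 - 93/11470 = 5 - 1*3/370 = 5 - 3/370 = 1847/370 ≈ 4.9919)
(-46819 + n(89))/(U + h) = (-46819 + 19)/(2592 + 1847/370) = -46800/960887/370 = -46800*370/960887 = -17316000/960887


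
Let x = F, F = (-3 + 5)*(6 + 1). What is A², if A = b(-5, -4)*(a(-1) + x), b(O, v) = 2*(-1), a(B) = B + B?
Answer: 576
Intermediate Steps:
F = 14 (F = 2*7 = 14)
x = 14
a(B) = 2*B
b(O, v) = -2
A = -24 (A = -2*(2*(-1) + 14) = -2*(-2 + 14) = -2*12 = -24)
A² = (-24)² = 576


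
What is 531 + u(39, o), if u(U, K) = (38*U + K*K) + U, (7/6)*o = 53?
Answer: 201672/49 ≈ 4115.8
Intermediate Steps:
o = 318/7 (o = (6/7)*53 = 318/7 ≈ 45.429)
u(U, K) = K**2 + 39*U (u(U, K) = (38*U + K**2) + U = (K**2 + 38*U) + U = K**2 + 39*U)
531 + u(39, o) = 531 + ((318/7)**2 + 39*39) = 531 + (101124/49 + 1521) = 531 + 175653/49 = 201672/49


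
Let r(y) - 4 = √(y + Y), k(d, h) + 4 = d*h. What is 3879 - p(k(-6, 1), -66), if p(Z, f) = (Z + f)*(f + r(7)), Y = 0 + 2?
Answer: -605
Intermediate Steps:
Y = 2
k(d, h) = -4 + d*h
r(y) = 4 + √(2 + y) (r(y) = 4 + √(y + 2) = 4 + √(2 + y))
p(Z, f) = (7 + f)*(Z + f) (p(Z, f) = (Z + f)*(f + (4 + √(2 + 7))) = (Z + f)*(f + (4 + √9)) = (Z + f)*(f + (4 + 3)) = (Z + f)*(f + 7) = (Z + f)*(7 + f) = (7 + f)*(Z + f))
3879 - p(k(-6, 1), -66) = 3879 - ((-66)² + 7*(-4 - 6*1) + 7*(-66) + (-4 - 6*1)*(-66)) = 3879 - (4356 + 7*(-4 - 6) - 462 + (-4 - 6)*(-66)) = 3879 - (4356 + 7*(-10) - 462 - 10*(-66)) = 3879 - (4356 - 70 - 462 + 660) = 3879 - 1*4484 = 3879 - 4484 = -605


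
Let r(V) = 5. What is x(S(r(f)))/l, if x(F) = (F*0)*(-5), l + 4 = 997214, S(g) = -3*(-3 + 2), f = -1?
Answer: 0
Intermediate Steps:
S(g) = 3 (S(g) = -3*(-1) = 3)
l = 997210 (l = -4 + 997214 = 997210)
x(F) = 0 (x(F) = 0*(-5) = 0)
x(S(r(f)))/l = 0/997210 = 0*(1/997210) = 0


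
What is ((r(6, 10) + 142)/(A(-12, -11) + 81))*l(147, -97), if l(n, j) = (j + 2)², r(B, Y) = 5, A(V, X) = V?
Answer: 442225/23 ≈ 19227.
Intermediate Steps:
l(n, j) = (2 + j)²
((r(6, 10) + 142)/(A(-12, -11) + 81))*l(147, -97) = ((5 + 142)/(-12 + 81))*(2 - 97)² = (147/69)*(-95)² = (147*(1/69))*9025 = (49/23)*9025 = 442225/23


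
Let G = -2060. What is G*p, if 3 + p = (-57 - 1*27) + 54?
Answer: 67980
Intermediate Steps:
p = -33 (p = -3 + ((-57 - 1*27) + 54) = -3 + ((-57 - 27) + 54) = -3 + (-84 + 54) = -3 - 30 = -33)
G*p = -2060*(-33) = 67980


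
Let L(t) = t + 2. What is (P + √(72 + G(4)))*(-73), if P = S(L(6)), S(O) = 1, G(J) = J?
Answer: -73 - 146*√19 ≈ -709.40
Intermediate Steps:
L(t) = 2 + t
P = 1
(P + √(72 + G(4)))*(-73) = (1 + √(72 + 4))*(-73) = (1 + √76)*(-73) = (1 + 2*√19)*(-73) = -73 - 146*√19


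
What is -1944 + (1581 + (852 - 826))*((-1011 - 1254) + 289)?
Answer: -3177376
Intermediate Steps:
-1944 + (1581 + (852 - 826))*((-1011 - 1254) + 289) = -1944 + (1581 + 26)*(-2265 + 289) = -1944 + 1607*(-1976) = -1944 - 3175432 = -3177376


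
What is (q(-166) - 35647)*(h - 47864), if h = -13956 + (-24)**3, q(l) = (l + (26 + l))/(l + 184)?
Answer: 2697767616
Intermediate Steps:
q(l) = (26 + 2*l)/(184 + l)
h = -27780 (h = -13956 - 13824 = -27780)
(q(-166) - 35647)*(h - 47864) = (2*(13 - 166)/(184 - 166) - 35647)*(-27780 - 47864) = (2*(-153)/18 - 35647)*(-75644) = (2*(1/18)*(-153) - 35647)*(-75644) = (-17 - 35647)*(-75644) = -35664*(-75644) = 2697767616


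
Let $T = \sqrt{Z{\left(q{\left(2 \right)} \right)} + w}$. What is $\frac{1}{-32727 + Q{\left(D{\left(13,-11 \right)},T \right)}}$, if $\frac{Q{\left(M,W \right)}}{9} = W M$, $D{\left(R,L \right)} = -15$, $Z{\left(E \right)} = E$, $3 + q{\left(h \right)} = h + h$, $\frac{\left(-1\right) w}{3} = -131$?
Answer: $- \frac{10909}{354625293} + \frac{15 \sqrt{394}}{118208431} \approx -2.8243 \cdot 10^{-5}$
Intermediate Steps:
$w = 393$ ($w = \left(-3\right) \left(-131\right) = 393$)
$q{\left(h \right)} = -3 + 2 h$ ($q{\left(h \right)} = -3 + \left(h + h\right) = -3 + 2 h$)
$T = \sqrt{394}$ ($T = \sqrt{\left(-3 + 2 \cdot 2\right) + 393} = \sqrt{\left(-3 + 4\right) + 393} = \sqrt{1 + 393} = \sqrt{394} \approx 19.849$)
$Q{\left(M,W \right)} = 9 M W$ ($Q{\left(M,W \right)} = 9 W M = 9 M W$)
$\frac{1}{-32727 + Q{\left(D{\left(13,-11 \right)},T \right)}} = \frac{1}{-32727 + 9 \left(-15\right) \sqrt{394}} = \frac{1}{-32727 - 135 \sqrt{394}}$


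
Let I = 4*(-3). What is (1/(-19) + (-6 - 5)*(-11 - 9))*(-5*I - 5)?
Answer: 229845/19 ≈ 12097.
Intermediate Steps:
I = -12
(1/(-19) + (-6 - 5)*(-11 - 9))*(-5*I - 5) = (1/(-19) + (-6 - 5)*(-11 - 9))*(-5*(-12) - 5) = (-1/19 - 11*(-20))*(60 - 5) = (-1/19 + 220)*55 = (4179/19)*55 = 229845/19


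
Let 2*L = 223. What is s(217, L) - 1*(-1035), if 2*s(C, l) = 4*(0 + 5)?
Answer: 1045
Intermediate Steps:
L = 223/2 (L = (½)*223 = 223/2 ≈ 111.50)
s(C, l) = 10 (s(C, l) = (4*(0 + 5))/2 = (4*5)/2 = (½)*20 = 10)
s(217, L) - 1*(-1035) = 10 - 1*(-1035) = 10 + 1035 = 1045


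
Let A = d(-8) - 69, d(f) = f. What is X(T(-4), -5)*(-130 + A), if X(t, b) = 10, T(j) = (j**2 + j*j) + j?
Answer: -2070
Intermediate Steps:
T(j) = j + 2*j**2 (T(j) = (j**2 + j**2) + j = 2*j**2 + j = j + 2*j**2)
A = -77 (A = -8 - 69 = -77)
X(T(-4), -5)*(-130 + A) = 10*(-130 - 77) = 10*(-207) = -2070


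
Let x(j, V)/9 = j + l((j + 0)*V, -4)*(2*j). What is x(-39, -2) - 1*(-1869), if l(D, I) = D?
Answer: -53238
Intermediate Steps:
x(j, V) = 9*j + 18*V*j² (x(j, V) = 9*(j + ((j + 0)*V)*(2*j)) = 9*(j + (j*V)*(2*j)) = 9*(j + (V*j)*(2*j)) = 9*(j + 2*V*j²) = 9*j + 18*V*j²)
x(-39, -2) - 1*(-1869) = 9*(-39)*(1 + 2*(-2)*(-39)) - 1*(-1869) = 9*(-39)*(1 + 156) + 1869 = 9*(-39)*157 + 1869 = -55107 + 1869 = -53238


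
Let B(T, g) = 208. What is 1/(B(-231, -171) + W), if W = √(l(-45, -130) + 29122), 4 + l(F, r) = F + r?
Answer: 208/14321 - √28943/14321 ≈ 0.0026446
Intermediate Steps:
l(F, r) = -4 + F + r (l(F, r) = -4 + (F + r) = -4 + F + r)
W = √28943 (W = √((-4 - 45 - 130) + 29122) = √(-179 + 29122) = √28943 ≈ 170.13)
1/(B(-231, -171) + W) = 1/(208 + √28943)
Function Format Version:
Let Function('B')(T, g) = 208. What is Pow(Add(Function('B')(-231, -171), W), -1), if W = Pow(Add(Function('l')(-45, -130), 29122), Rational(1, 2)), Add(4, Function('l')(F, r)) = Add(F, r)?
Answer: Add(Rational(208, 14321), Mul(Rational(-1, 14321), Pow(28943, Rational(1, 2)))) ≈ 0.0026446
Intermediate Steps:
Function('l')(F, r) = Add(-4, F, r) (Function('l')(F, r) = Add(-4, Add(F, r)) = Add(-4, F, r))
W = Pow(28943, Rational(1, 2)) (W = Pow(Add(Add(-4, -45, -130), 29122), Rational(1, 2)) = Pow(Add(-179, 29122), Rational(1, 2)) = Pow(28943, Rational(1, 2)) ≈ 170.13)
Pow(Add(Function('B')(-231, -171), W), -1) = Pow(Add(208, Pow(28943, Rational(1, 2))), -1)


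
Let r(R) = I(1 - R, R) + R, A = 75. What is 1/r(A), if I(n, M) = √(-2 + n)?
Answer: 75/5701 - 2*I*√19/5701 ≈ 0.013156 - 0.0015292*I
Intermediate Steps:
r(R) = R + √(-1 - R) (r(R) = √(-2 + (1 - R)) + R = √(-1 - R) + R = R + √(-1 - R))
1/r(A) = 1/(75 + √(-1 - 1*75)) = 1/(75 + √(-1 - 75)) = 1/(75 + √(-76)) = 1/(75 + 2*I*√19)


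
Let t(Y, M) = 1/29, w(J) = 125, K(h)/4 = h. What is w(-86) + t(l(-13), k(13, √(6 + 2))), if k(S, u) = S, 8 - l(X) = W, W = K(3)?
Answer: 3626/29 ≈ 125.03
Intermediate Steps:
K(h) = 4*h
W = 12 (W = 4*3 = 12)
l(X) = -4 (l(X) = 8 - 1*12 = 8 - 12 = -4)
t(Y, M) = 1/29
w(-86) + t(l(-13), k(13, √(6 + 2))) = 125 + 1/29 = 3626/29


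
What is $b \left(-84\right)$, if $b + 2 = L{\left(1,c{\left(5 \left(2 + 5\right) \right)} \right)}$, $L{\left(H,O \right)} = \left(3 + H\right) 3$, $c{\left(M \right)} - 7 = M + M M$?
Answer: $-840$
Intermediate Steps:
$c{\left(M \right)} = 7 + M + M^{2}$ ($c{\left(M \right)} = 7 + \left(M + M M\right) = 7 + \left(M + M^{2}\right) = 7 + M + M^{2}$)
$L{\left(H,O \right)} = 9 + 3 H$
$b = 10$ ($b = -2 + \left(9 + 3 \cdot 1\right) = -2 + \left(9 + 3\right) = -2 + 12 = 10$)
$b \left(-84\right) = 10 \left(-84\right) = -840$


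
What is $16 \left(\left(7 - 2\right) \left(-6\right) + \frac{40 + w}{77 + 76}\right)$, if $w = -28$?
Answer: $- \frac{24416}{51} \approx -478.75$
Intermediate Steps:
$16 \left(\left(7 - 2\right) \left(-6\right) + \frac{40 + w}{77 + 76}\right) = 16 \left(\left(7 - 2\right) \left(-6\right) + \frac{40 - 28}{77 + 76}\right) = 16 \left(5 \left(-6\right) + \frac{12}{153}\right) = 16 \left(-30 + 12 \cdot \frac{1}{153}\right) = 16 \left(-30 + \frac{4}{51}\right) = 16 \left(- \frac{1526}{51}\right) = - \frac{24416}{51}$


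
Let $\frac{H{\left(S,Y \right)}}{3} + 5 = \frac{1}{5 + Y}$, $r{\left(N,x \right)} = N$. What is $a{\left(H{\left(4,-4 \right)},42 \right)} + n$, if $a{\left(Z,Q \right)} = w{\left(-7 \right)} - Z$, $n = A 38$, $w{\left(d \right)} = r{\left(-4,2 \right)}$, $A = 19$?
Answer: $730$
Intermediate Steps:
$H{\left(S,Y \right)} = -15 + \frac{3}{5 + Y}$
$w{\left(d \right)} = -4$
$n = 722$ ($n = 19 \cdot 38 = 722$)
$a{\left(Z,Q \right)} = -4 - Z$
$a{\left(H{\left(4,-4 \right)},42 \right)} + n = \left(-4 - \frac{3 \left(-24 - -20\right)}{5 - 4}\right) + 722 = \left(-4 - \frac{3 \left(-24 + 20\right)}{1}\right) + 722 = \left(-4 - 3 \cdot 1 \left(-4\right)\right) + 722 = \left(-4 - -12\right) + 722 = \left(-4 + 12\right) + 722 = 8 + 722 = 730$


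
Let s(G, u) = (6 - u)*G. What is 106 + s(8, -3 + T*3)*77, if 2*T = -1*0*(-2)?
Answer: 5650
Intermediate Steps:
T = 0 (T = (-1*0*(-2))/2 = (0*(-2))/2 = (½)*0 = 0)
s(G, u) = G*(6 - u)
106 + s(8, -3 + T*3)*77 = 106 + (8*(6 - (-3 + 0*3)))*77 = 106 + (8*(6 - (-3 + 0)))*77 = 106 + (8*(6 - 1*(-3)))*77 = 106 + (8*(6 + 3))*77 = 106 + (8*9)*77 = 106 + 72*77 = 106 + 5544 = 5650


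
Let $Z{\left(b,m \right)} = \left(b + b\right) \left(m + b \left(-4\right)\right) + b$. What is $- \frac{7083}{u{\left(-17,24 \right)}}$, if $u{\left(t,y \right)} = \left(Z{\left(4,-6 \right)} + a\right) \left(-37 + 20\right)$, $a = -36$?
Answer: $- \frac{7083}{3536} \approx -2.0031$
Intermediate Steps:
$Z{\left(b,m \right)} = b + 2 b \left(m - 4 b\right)$ ($Z{\left(b,m \right)} = 2 b \left(m - 4 b\right) + b = b + 2 b \left(m - 4 b\right)$)
$u{\left(t,y \right)} = 3536$ ($u{\left(t,y \right)} = \left(4 \left(1 - 32 + 2 \left(-6\right)\right) - 36\right) \left(-37 + 20\right) = \left(4 \left(1 - 32 - 12\right) - 36\right) \left(-17\right) = \left(4 \left(-43\right) - 36\right) \left(-17\right) = \left(-172 - 36\right) \left(-17\right) = \left(-208\right) \left(-17\right) = 3536$)
$- \frac{7083}{u{\left(-17,24 \right)}} = - \frac{7083}{3536}$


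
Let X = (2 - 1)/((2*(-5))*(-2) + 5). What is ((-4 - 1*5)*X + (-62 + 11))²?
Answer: 1648656/625 ≈ 2637.8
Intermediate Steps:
X = 1/25 (X = 1/(-10*(-2) + 5) = 1/(20 + 5) = 1/25 ≈ 0.040000)
((-4 - 1*5)*X + (-62 + 11))² = ((-4 - 1*5)*(1/25) + (-62 + 11))² = ((-4 - 5)*(1/25) - 51)² = (-9*1/25 - 51)² = (-9/25 - 51)² = (-1284/25)² = 1648656/625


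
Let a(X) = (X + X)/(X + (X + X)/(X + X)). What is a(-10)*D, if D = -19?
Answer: -380/9 ≈ -42.222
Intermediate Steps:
a(X) = 2*X/(1 + X) (a(X) = (2*X)/(X + (2*X)/((2*X))) = (2*X)/(X + (2*X)*(1/(2*X))) = (2*X)/(X + 1) = (2*X)/(1 + X) = 2*X/(1 + X))
a(-10)*D = (2*(-10)/(1 - 10))*(-19) = (2*(-10)/(-9))*(-19) = (2*(-10)*(-⅑))*(-19) = (20/9)*(-19) = -380/9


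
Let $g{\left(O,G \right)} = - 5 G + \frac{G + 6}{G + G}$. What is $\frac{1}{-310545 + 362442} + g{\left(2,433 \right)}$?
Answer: $- \frac{97278382681}{44942802} \approx -2164.5$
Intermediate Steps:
$g{\left(O,G \right)} = - 5 G + \frac{6 + G}{2 G}$
$\frac{1}{-310545 + 362442} + g{\left(2,433 \right)} = \frac{1}{-310545 + 362442} + \left(\frac{1}{2} - 2165 + \frac{3}{433}\right) = \frac{1}{51897} + \left(\frac{1}{2} - 2165 + 3 \cdot \frac{1}{433}\right) = \frac{1}{51897} + \left(\frac{1}{2} - 2165 + \frac{3}{433}\right) = \frac{1}{51897} - \frac{1874451}{866} = - \frac{97278382681}{44942802}$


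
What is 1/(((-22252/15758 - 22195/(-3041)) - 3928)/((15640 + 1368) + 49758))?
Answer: -1599715963874/93973992953 ≈ -17.023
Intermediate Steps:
1/(((-22252/15758 - 22195/(-3041)) - 3928)/((15640 + 1368) + 49758)) = 1/(((-22252*1/15758 - 22195*(-1/3041)) - 3928)/(17008 + 49758)) = 1/(((-11126/7879 + 22195/3041) - 3928)/66766) = 1/((141040239/23960039 - 3928)*(1/66766)) = 1/(-93973992953/23960039*1/66766) = 1/(-93973992953/1599715963874) = -1599715963874/93973992953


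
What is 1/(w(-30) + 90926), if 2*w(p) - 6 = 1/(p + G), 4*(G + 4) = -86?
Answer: 111/10093118 ≈ 1.0998e-5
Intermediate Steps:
G = -51/2 (G = -4 + (¼)*(-86) = -4 - 43/2 = -51/2 ≈ -25.500)
w(p) = 3 + 1/(2*(-51/2 + p)) (w(p) = 3 + 1/(2*(p - 51/2)) = 3 + 1/(2*(-51/2 + p)))
1/(w(-30) + 90926) = 1/(2*(-76 + 3*(-30))/(-51 + 2*(-30)) + 90926) = 1/(2*(-76 - 90)/(-51 - 60) + 90926) = 1/(2*(-166)/(-111) + 90926) = 1/(2*(-1/111)*(-166) + 90926) = 1/(332/111 + 90926) = 1/(10093118/111) = 111/10093118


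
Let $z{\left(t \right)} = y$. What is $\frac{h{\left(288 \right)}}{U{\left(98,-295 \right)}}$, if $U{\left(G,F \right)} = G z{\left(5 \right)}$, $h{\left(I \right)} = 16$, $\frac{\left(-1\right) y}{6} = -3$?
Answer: $\frac{4}{441} \approx 0.0090703$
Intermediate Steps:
$y = 18$ ($y = \left(-6\right) \left(-3\right) = 18$)
$z{\left(t \right)} = 18$
$U{\left(G,F \right)} = 18 G$ ($U{\left(G,F \right)} = G 18 = 18 G$)
$\frac{h{\left(288 \right)}}{U{\left(98,-295 \right)}} = \frac{16}{18 \cdot 98} = \frac{16}{1764} = 16 \cdot \frac{1}{1764} = \frac{4}{441}$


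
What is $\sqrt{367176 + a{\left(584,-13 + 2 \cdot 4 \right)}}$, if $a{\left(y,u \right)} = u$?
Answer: $\sqrt{367171} \approx 605.95$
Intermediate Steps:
$\sqrt{367176 + a{\left(584,-13 + 2 \cdot 4 \right)}} = \sqrt{367176 + \left(-13 + 2 \cdot 4\right)} = \sqrt{367176 + \left(-13 + 8\right)} = \sqrt{367176 - 5} = \sqrt{367171}$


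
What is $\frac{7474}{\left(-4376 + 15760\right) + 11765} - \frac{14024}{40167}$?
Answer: $- \frac{24433418}{929825883} \approx -0.026277$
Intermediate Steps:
$\frac{7474}{\left(-4376 + 15760\right) + 11765} - \frac{14024}{40167} = \frac{7474}{11384 + 11765} - \frac{14024}{40167} = \frac{7474}{23149} - \frac{14024}{40167} = - \frac{24433418}{929825883}$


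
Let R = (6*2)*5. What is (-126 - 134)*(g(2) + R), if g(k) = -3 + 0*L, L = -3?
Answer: -14820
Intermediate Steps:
R = 60 (R = 12*5 = 60)
g(k) = -3 (g(k) = -3 + 0*(-3) = -3 + 0 = -3)
(-126 - 134)*(g(2) + R) = (-126 - 134)*(-3 + 60) = -260*57 = -14820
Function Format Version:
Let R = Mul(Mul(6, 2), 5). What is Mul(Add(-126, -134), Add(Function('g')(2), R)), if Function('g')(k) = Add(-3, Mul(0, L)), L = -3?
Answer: -14820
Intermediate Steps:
R = 60 (R = Mul(12, 5) = 60)
Function('g')(k) = -3 (Function('g')(k) = Add(-3, Mul(0, -3)) = Add(-3, 0) = -3)
Mul(Add(-126, -134), Add(Function('g')(2), R)) = Mul(Add(-126, -134), Add(-3, 60)) = Mul(-260, 57) = -14820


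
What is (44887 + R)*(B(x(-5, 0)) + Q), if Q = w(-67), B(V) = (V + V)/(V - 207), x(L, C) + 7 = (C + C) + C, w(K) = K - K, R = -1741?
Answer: 302022/107 ≈ 2822.6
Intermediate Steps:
w(K) = 0
x(L, C) = -7 + 3*C (x(L, C) = -7 + ((C + C) + C) = -7 + (2*C + C) = -7 + 3*C)
B(V) = 2*V/(-207 + V) (B(V) = (2*V)/(-207 + V) = 2*V/(-207 + V))
Q = 0
(44887 + R)*(B(x(-5, 0)) + Q) = (44887 - 1741)*(2*(-7 + 3*0)/(-207 + (-7 + 3*0)) + 0) = 43146*(2*(-7 + 0)/(-207 + (-7 + 0)) + 0) = 43146*(2*(-7)/(-207 - 7) + 0) = 43146*(2*(-7)/(-214) + 0) = 43146*(2*(-7)*(-1/214) + 0) = 43146*(7/107 + 0) = 43146*(7/107) = 302022/107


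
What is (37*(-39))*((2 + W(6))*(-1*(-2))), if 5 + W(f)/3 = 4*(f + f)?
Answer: -378066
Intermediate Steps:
W(f) = -15 + 24*f (W(f) = -15 + 3*(4*(f + f)) = -15 + 3*(4*(2*f)) = -15 + 3*(8*f) = -15 + 24*f)
(37*(-39))*((2 + W(6))*(-1*(-2))) = (37*(-39))*((2 + (-15 + 24*6))*(-1*(-2))) = -1443*(2 + (-15 + 144))*2 = -1443*(2 + 129)*2 = -189033*2 = -1443*262 = -378066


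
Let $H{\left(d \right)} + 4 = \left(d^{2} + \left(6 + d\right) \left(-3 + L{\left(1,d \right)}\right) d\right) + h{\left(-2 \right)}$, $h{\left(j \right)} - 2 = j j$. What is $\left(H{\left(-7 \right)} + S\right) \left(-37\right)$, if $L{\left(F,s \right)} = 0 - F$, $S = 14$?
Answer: $-1369$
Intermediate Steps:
$L{\left(F,s \right)} = - F$
$h{\left(j \right)} = 2 + j^{2}$ ($h{\left(j \right)} = 2 + j j = 2 + j^{2}$)
$H{\left(d \right)} = 2 + d^{2} + d \left(-24 - 4 d\right)$ ($H{\left(d \right)} = -4 + \left(\left(d^{2} + \left(6 + d\right) \left(-3 - 1\right) d\right) + \left(2 + \left(-2\right)^{2}\right)\right) = -4 + \left(\left(d^{2} + \left(6 + d\right) \left(-3 - 1\right) d\right) + \left(2 + 4\right)\right) = -4 + \left(\left(d^{2} + \left(6 + d\right) \left(-4\right) d\right) + 6\right) = -4 + \left(\left(d^{2} + \left(-24 - 4 d\right) d\right) + 6\right) = -4 + \left(\left(d^{2} + d \left(-24 - 4 d\right)\right) + 6\right) = -4 + \left(6 + d^{2} + d \left(-24 - 4 d\right)\right) = 2 + d^{2} + d \left(-24 - 4 d\right)$)
$\left(H{\left(-7 \right)} + S\right) \left(-37\right) = \left(\left(2 - -168 - 3 \left(-7\right)^{2}\right) + 14\right) \left(-37\right) = \left(\left(2 + 168 - 147\right) + 14\right) \left(-37\right) = \left(23 + 14\right) \left(-37\right) = 37 \left(-37\right) = -1369$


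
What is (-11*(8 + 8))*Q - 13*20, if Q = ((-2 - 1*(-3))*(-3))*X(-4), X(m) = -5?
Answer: -2900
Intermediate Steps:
Q = 15 (Q = ((-2 - 1*(-3))*(-3))*(-5) = ((-2 + 3)*(-3))*(-5) = (1*(-3))*(-5) = -3*(-5) = 15)
(-11*(8 + 8))*Q - 13*20 = -11*(8 + 8)*15 - 13*20 = -11*16*15 - 260 = -176*15 - 260 = -2640 - 260 = -2900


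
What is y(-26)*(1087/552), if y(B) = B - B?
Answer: 0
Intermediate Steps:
y(B) = 0
y(-26)*(1087/552) = 0*(1087/552) = 0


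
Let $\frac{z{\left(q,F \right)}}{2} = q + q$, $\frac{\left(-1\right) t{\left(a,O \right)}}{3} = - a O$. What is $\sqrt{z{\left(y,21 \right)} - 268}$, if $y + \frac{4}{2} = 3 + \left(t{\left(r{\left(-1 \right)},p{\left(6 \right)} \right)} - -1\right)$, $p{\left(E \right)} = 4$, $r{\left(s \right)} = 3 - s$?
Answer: $2 i \sqrt{17} \approx 8.2462 i$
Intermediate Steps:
$t{\left(a,O \right)} = 3 O a$ ($t{\left(a,O \right)} = - 3 - a O = - 3 \left(- O a\right) = 3 O a$)
$y = 50$ ($y = -2 - \left(-4 - 12 \left(3 - -1\right)\right) = -2 + \left(3 + \left(3 \cdot 4 \left(3 + 1\right) + 1\right)\right) = -2 + \left(3 + \left(3 \cdot 4 \cdot 4 + 1\right)\right) = -2 + \left(3 + \left(48 + 1\right)\right) = -2 + \left(3 + 49\right) = -2 + 52 = 50$)
$z{\left(q,F \right)} = 4 q$ ($z{\left(q,F \right)} = 2 \left(q + q\right) = 2 \cdot 2 q = 4 q$)
$\sqrt{z{\left(y,21 \right)} - 268} = \sqrt{4 \cdot 50 - 268} = \sqrt{200 - 268} = \sqrt{-68} = 2 i \sqrt{17}$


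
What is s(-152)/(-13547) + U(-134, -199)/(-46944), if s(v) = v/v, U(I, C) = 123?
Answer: -571075/211983456 ≈ -0.0026940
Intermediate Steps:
s(v) = 1
s(-152)/(-13547) + U(-134, -199)/(-46944) = 1/(-13547) + 123/(-46944) = 1*(-1/13547) + 123*(-1/46944) = -1/13547 - 41/15648 = -571075/211983456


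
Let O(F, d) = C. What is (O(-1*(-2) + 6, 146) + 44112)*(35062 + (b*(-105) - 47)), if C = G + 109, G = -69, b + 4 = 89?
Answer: 1151925680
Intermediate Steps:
b = 85 (b = -4 + 89 = 85)
C = 40 (C = -69 + 109 = 40)
O(F, d) = 40
(O(-1*(-2) + 6, 146) + 44112)*(35062 + (b*(-105) - 47)) = (40 + 44112)*(35062 + (85*(-105) - 47)) = 44152*(35062 + (-8925 - 47)) = 44152*(35062 - 8972) = 44152*26090 = 1151925680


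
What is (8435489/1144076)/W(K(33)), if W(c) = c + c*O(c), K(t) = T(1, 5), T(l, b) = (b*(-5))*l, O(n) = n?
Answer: 8435489/686445600 ≈ 0.012289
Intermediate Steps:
T(l, b) = -5*b*l (T(l, b) = (-5*b)*l = -5*b*l)
K(t) = -25 (K(t) = -5*5*1 = -25)
W(c) = c + c² (W(c) = c + c*c = c + c²)
(8435489/1144076)/W(K(33)) = (8435489/1144076)/((-25*(1 - 25))) = (8435489*(1/1144076))/((-25*(-24))) = (8435489/1144076)/600 = (8435489/1144076)*(1/600) = 8435489/686445600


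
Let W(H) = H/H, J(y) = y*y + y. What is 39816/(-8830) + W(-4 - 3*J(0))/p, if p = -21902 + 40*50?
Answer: -396213431/87867330 ≈ -4.5092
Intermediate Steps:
J(y) = y + y² (J(y) = y² + y = y + y²)
W(H) = 1
p = -19902 (p = -21902 + 2000 = -19902)
39816/(-8830) + W(-4 - 3*J(0))/p = 39816/(-8830) + 1/(-19902) = 39816*(-1/8830) + 1*(-1/19902) = -19908/4415 - 1/19902 = -396213431/87867330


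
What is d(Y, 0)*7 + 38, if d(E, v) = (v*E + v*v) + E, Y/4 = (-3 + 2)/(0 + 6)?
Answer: 100/3 ≈ 33.333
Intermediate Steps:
Y = -⅔ (Y = 4*((-3 + 2)/(0 + 6)) = 4*(-1/6) = 4*(-1*⅙) = 4*(-⅙) = -⅔ ≈ -0.66667)
d(E, v) = E + v² + E*v (d(E, v) = (E*v + v²) + E = (v² + E*v) + E = E + v² + E*v)
d(Y, 0)*7 + 38 = (-⅔ + 0² - ⅔*0)*7 + 38 = (-⅔ + 0 + 0)*7 + 38 = -⅔*7 + 38 = -14/3 + 38 = 100/3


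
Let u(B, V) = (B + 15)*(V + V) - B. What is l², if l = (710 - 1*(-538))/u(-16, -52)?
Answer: 2704/25 ≈ 108.16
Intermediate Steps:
u(B, V) = -B + 2*V*(15 + B) (u(B, V) = (15 + B)*(2*V) - B = 2*V*(15 + B) - B = -B + 2*V*(15 + B))
l = 52/5 (l = (710 - 1*(-538))/(-1*(-16) + 30*(-52) + 2*(-16)*(-52)) = (710 + 538)/(16 - 1560 + 1664) = 1248/120 = 1248*(1/120) = 52/5 ≈ 10.400)
l² = (52/5)² = 2704/25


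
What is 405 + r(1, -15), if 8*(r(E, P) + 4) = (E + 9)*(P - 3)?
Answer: 757/2 ≈ 378.50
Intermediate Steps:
r(E, P) = -4 + (-3 + P)*(9 + E)/8 (r(E, P) = -4 + ((E + 9)*(P - 3))/8 = -4 + ((9 + E)*(-3 + P))/8 = -4 + ((-3 + P)*(9 + E))/8 = -4 + (-3 + P)*(9 + E)/8)
405 + r(1, -15) = 405 + (-59/8 - 3/8*1 + (9/8)*(-15) + (⅛)*1*(-15)) = 405 + (-59/8 - 3/8 - 135/8 - 15/8) = 405 - 53/2 = 757/2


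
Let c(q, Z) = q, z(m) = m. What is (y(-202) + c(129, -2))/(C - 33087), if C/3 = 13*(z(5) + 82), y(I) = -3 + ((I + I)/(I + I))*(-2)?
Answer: -62/14847 ≈ -0.0041759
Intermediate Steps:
y(I) = -5 (y(I) = -3 + ((2*I)/((2*I)))*(-2) = -3 + ((2*I)*(1/(2*I)))*(-2) = -3 + 1*(-2) = -3 - 2 = -5)
C = 3393 (C = 3*(13*(5 + 82)) = 3*(13*87) = 3*1131 = 3393)
(y(-202) + c(129, -2))/(C - 33087) = (-5 + 129)/(3393 - 33087) = 124/(-29694) = 124*(-1/29694) = -62/14847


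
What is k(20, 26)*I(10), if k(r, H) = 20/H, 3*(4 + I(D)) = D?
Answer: -20/39 ≈ -0.51282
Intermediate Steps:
I(D) = -4 + D/3
k(20, 26)*I(10) = (20/26)*(-4 + (⅓)*10) = (20*(1/26))*(-4 + 10/3) = (10/13)*(-⅔) = -20/39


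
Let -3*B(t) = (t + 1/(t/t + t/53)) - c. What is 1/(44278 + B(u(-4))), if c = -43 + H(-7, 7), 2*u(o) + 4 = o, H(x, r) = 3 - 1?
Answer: 49/2169000 ≈ 2.2591e-5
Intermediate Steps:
H(x, r) = 2
u(o) = -2 + o/2
c = -41 (c = -43 + 2 = -41)
B(t) = -41/3 - t/3 - 1/(3*(1 + t/53)) (B(t) = -((t + 1/(t/t + t/53)) - 1*(-41))/3 = -((t + 1/(1 + t*(1/53))) + 41)/3 = -((t + 1/(1 + t/53)) + 41)/3 = -(41 + t + 1/(1 + t/53))/3 = -41/3 - t/3 - 1/(3*(1 + t/53)))
1/(44278 + B(u(-4))) = 1/(44278 + (-2226 - (-2 + (1/2)*(-4))**2 - 94*(-2 + (1/2)*(-4)))/(3*(53 + (-2 + (1/2)*(-4))))) = 1/(44278 + (-2226 - (-2 - 2)**2 - 94*(-2 - 2))/(3*(53 + (-2 - 2)))) = 1/(44278 + (-2226 - 1*(-4)**2 - 94*(-4))/(3*(53 - 4))) = 1/(44278 + (1/3)*(-2226 - 1*16 + 376)/49) = 1/(44278 + (1/3)*(1/49)*(-2226 - 16 + 376)) = 1/(44278 + (1/3)*(1/49)*(-1866)) = 1/(44278 - 622/49) = 1/(2169000/49) = 49/2169000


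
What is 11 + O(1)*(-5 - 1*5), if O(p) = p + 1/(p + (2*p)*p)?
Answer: -7/3 ≈ -2.3333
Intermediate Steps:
O(p) = p + 1/(p + 2*p²)
11 + O(1)*(-5 - 1*5) = 11 + ((1 + 1² + 2*1³)/(1*(1 + 2*1)))*(-5 - 1*5) = 11 + (1*(1 + 1 + 2*1)/(1 + 2))*(-5 - 5) = 11 + (1*(1 + 1 + 2)/3)*(-10) = 11 + (1*(⅓)*4)*(-10) = 11 + (4/3)*(-10) = 11 - 40/3 = -7/3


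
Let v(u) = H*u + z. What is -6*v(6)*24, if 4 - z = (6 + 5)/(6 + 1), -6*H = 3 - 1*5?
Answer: -4464/7 ≈ -637.71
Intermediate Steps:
H = ⅓ (H = -(3 - 1*5)/6 = -(3 - 5)/6 = -⅙*(-2) = ⅓ ≈ 0.33333)
z = 17/7 (z = 4 - (6 + 5)/(6 + 1) = 4 - 11/7 = 17/7 ≈ 2.4286)
v(u) = 17/7 + u/3 (v(u) = u/3 + 17/7 = 17/7 + u/3)
-6*v(6)*24 = -6*(17/7 + (⅓)*6)*24 = -6*(17/7 + 2)*24 = -6*31/7*24 = -186/7*24 = -4464/7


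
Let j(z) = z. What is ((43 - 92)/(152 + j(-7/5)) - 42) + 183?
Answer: 105928/753 ≈ 140.67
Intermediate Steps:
((43 - 92)/(152 + j(-7/5)) - 42) + 183 = ((43 - 92)/(152 - 7/5) - 42) + 183 = (-49/(152 - 7*1/5) - 42) + 183 = (-49/(152 - 7/5) - 42) + 183 = (-49/753/5 - 42) + 183 = (-49*5/753 - 42) + 183 = (-245/753 - 42) + 183 = -31871/753 + 183 = 105928/753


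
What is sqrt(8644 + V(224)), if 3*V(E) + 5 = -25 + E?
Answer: sqrt(78378)/3 ≈ 93.320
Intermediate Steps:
V(E) = -10 + E/3 (V(E) = -5/3 + (-25 + E)/3 = -5/3 + (-25/3 + E/3) = -10 + E/3)
sqrt(8644 + V(224)) = sqrt(8644 + (-10 + (1/3)*224)) = sqrt(8644 + (-10 + 224/3)) = sqrt(8644 + 194/3) = sqrt(26126/3) = sqrt(78378)/3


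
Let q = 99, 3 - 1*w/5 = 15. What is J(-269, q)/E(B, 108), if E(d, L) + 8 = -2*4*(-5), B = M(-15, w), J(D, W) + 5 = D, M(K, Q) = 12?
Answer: -137/16 ≈ -8.5625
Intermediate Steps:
w = -60 (w = 15 - 5*15 = 15 - 75 = -60)
J(D, W) = -5 + D
B = 12
E(d, L) = 32 (E(d, L) = -8 - 2*4*(-5) = -8 - 8*(-5) = -8 + 40 = 32)
J(-269, q)/E(B, 108) = (-5 - 269)/32 = -274*1/32 = -137/16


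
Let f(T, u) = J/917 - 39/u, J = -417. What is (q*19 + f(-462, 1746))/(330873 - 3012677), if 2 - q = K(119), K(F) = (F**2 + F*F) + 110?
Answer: 288285742595/1431262703976 ≈ 0.20142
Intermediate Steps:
K(F) = 110 + 2*F**2 (K(F) = (F**2 + F**2) + 110 = 2*F**2 + 110 = 110 + 2*F**2)
q = -28430 (q = 2 - (110 + 2*119**2) = 2 - (110 + 2*14161) = 2 - (110 + 28322) = 2 - 1*28432 = 2 - 28432 = -28430)
f(T, u) = -417/917 - 39/u
(q*19 + f(-462, 1746))/(330873 - 3012677) = (-28430*19 + (-417/917 - 39/1746))/(330873 - 3012677) = (-540170 + (-417/917 - 39*1/1746))/(-2681804) = (-540170 + (-417/917 - 13/582))*(-1/2681804) = (-540170 - 254615/533694)*(-1/2681804) = -288285742595/533694*(-1/2681804) = 288285742595/1431262703976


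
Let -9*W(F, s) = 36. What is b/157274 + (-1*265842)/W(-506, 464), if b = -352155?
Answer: 5226078261/78637 ≈ 66458.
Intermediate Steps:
W(F, s) = -4 (W(F, s) = -1/9*36 = -4)
b/157274 + (-1*265842)/W(-506, 464) = -352155/157274 - 1*265842/(-4) = -352155*1/157274 - 265842*(-1/4) = -352155/157274 + 132921/2 = 5226078261/78637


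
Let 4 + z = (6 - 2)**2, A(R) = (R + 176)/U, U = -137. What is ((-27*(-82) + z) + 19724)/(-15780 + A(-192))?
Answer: -1503575/1080922 ≈ -1.3910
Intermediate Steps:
A(R) = -176/137 - R/137 (A(R) = (R + 176)/(-137) = -(176 + R)/137 = -176/137 - R/137)
z = 12 (z = -4 + (6 - 2)**2 = -4 + 4**2 = -4 + 16 = 12)
((-27*(-82) + z) + 19724)/(-15780 + A(-192)) = ((-27*(-82) + 12) + 19724)/(-15780 + (-176/137 - 1/137*(-192))) = ((2214 + 12) + 19724)/(-15780 + (-176/137 + 192/137)) = (2226 + 19724)/(-15780 + 16/137) = 21950/(-2161844/137) = 21950*(-137/2161844) = -1503575/1080922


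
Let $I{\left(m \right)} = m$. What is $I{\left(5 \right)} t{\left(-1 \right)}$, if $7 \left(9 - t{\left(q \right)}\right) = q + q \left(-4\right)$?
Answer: $\frac{300}{7} \approx 42.857$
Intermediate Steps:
$t{\left(q \right)} = 9 + \frac{3 q}{7}$ ($t{\left(q \right)} = 9 - \frac{q + q \left(-4\right)}{7} = 9 - \frac{q - 4 q}{7} = 9 - \frac{\left(-3\right) q}{7} = 9 + \frac{3 q}{7}$)
$I{\left(5 \right)} t{\left(-1 \right)} = 5 \left(9 + \frac{3}{7} \left(-1\right)\right) = 5 \left(9 - \frac{3}{7}\right) = 5 \cdot \frac{60}{7} = \frac{300}{7}$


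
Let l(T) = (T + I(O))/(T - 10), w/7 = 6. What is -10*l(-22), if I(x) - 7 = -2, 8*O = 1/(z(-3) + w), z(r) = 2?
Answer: -85/16 ≈ -5.3125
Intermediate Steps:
w = 42 (w = 7*6 = 42)
O = 1/352 (O = 1/(8*(2 + 42)) = (⅛)/44 = (⅛)*(1/44) = 1/352 ≈ 0.0028409)
I(x) = 5 (I(x) = 7 - 2 = 5)
l(T) = (5 + T)/(-10 + T) (l(T) = (T + 5)/(T - 10) = (5 + T)/(-10 + T))
-10*l(-22) = -10*(5 - 22)/(-10 - 22) = -10*(-17)/(-32) = -(-5)*(-17)/16 = -10*17/32 = -85/16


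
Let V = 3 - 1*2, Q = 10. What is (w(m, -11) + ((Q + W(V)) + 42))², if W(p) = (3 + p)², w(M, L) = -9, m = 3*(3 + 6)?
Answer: 3481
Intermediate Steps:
m = 27 (m = 3*9 = 27)
V = 1 (V = 3 - 2 = 1)
(w(m, -11) + ((Q + W(V)) + 42))² = (-9 + ((10 + (3 + 1)²) + 42))² = (-9 + ((10 + 4²) + 42))² = (-9 + ((10 + 16) + 42))² = (-9 + (26 + 42))² = (-9 + 68)² = 59² = 3481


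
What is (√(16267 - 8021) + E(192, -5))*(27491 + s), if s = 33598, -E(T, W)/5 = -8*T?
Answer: 469163520 + 61089*√8246 ≈ 4.7471e+8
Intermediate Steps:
E(T, W) = 40*T (E(T, W) = -(-40)*T = 40*T)
(√(16267 - 8021) + E(192, -5))*(27491 + s) = (√(16267 - 8021) + 40*192)*(27491 + 33598) = (√8246 + 7680)*61089 = (7680 + √8246)*61089 = 469163520 + 61089*√8246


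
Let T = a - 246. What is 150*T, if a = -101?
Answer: -52050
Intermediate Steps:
T = -347 (T = -101 - 246 = -347)
150*T = 150*(-347) = -52050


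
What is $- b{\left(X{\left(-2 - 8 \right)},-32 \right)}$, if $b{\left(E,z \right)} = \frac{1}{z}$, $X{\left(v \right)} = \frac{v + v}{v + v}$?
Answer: $\frac{1}{32} \approx 0.03125$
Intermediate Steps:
$X{\left(v \right)} = 1$ ($X{\left(v \right)} = \frac{2 v}{2 v} = 2 v \frac{1}{2 v} = 1$)
$- b{\left(X{\left(-2 - 8 \right)},-32 \right)} = - \frac{1}{-32} = \left(-1\right) \left(- \frac{1}{32}\right) = \frac{1}{32}$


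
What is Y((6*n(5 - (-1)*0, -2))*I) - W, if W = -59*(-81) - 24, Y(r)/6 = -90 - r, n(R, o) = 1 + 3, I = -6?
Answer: -4431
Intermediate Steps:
n(R, o) = 4
Y(r) = -540 - 6*r (Y(r) = 6*(-90 - r) = -540 - 6*r)
W = 4755 (W = 4779 - 24 = 4755)
Y((6*n(5 - (-1)*0, -2))*I) - W = (-540 - 6*6*4*(-6)) - 1*4755 = (-540 - 144*(-6)) - 4755 = (-540 - 6*(-144)) - 4755 = (-540 + 864) - 4755 = 324 - 4755 = -4431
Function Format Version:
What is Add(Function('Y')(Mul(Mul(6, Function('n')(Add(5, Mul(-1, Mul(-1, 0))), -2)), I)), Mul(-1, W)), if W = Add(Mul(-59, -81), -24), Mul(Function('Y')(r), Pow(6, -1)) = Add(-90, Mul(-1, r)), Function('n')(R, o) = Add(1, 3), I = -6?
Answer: -4431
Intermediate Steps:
Function('n')(R, o) = 4
Function('Y')(r) = Add(-540, Mul(-6, r)) (Function('Y')(r) = Mul(6, Add(-90, Mul(-1, r))) = Add(-540, Mul(-6, r)))
W = 4755 (W = Add(4779, -24) = 4755)
Add(Function('Y')(Mul(Mul(6, Function('n')(Add(5, Mul(-1, Mul(-1, 0))), -2)), I)), Mul(-1, W)) = Add(Add(-540, Mul(-6, Mul(Mul(6, 4), -6))), Mul(-1, 4755)) = Add(Add(-540, Mul(-6, Mul(24, -6))), -4755) = Add(Add(-540, Mul(-6, -144)), -4755) = Add(Add(-540, 864), -4755) = Add(324, -4755) = -4431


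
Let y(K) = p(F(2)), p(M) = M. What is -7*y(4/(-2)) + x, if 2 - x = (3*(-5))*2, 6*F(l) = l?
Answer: 89/3 ≈ 29.667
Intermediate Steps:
F(l) = l/6
x = 32 (x = 2 - 3*(-5)*2 = 2 - (-15)*2 = 2 - 1*(-30) = 2 + 30 = 32)
y(K) = 1/3 (y(K) = (1/6)*2 = 1/3)
-7*y(4/(-2)) + x = -7*1/3 + 32 = -7/3 + 32 = 89/3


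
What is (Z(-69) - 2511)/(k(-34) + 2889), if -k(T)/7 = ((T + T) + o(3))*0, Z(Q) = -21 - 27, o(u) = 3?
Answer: -853/963 ≈ -0.88577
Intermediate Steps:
Z(Q) = -48
k(T) = 0 (k(T) = -7*((T + T) + 3)*0 = -7*(2*T + 3)*0 = -7*(3 + 2*T)*0 = -7*0 = 0)
(Z(-69) - 2511)/(k(-34) + 2889) = (-48 - 2511)/(0 + 2889) = -2559/2889 = -2559*1/2889 = -853/963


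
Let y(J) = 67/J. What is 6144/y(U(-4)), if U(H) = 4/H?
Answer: -6144/67 ≈ -91.702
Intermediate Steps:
6144/y(U(-4)) = 6144/((67/((4/(-4))))) = 6144/((67/((4*(-¼))))) = 6144/((67/(-1))) = 6144/((67*(-1))) = 6144/(-67) = 6144*(-1/67) = -6144/67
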